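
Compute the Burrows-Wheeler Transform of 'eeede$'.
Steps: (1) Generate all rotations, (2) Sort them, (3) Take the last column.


Rotations (sorted):
  0: $eeede -> last char: e
  1: de$eee -> last char: e
  2: e$eeed -> last char: d
  3: ede$ee -> last char: e
  4: eede$e -> last char: e
  5: eeede$ -> last char: $


BWT = eedee$


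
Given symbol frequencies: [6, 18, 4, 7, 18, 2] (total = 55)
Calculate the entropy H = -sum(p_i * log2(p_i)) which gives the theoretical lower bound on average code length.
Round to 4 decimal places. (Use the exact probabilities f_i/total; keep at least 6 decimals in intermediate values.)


Per-symbol terms -p_i * log2(p_i) with p_i = f_i/55:
  p = 6/55 = 0.109091: log2(p) = -3.196397, -p*log2(p) = 0.348698
  p = 18/55 = 0.327273: log2(p) = -1.611435, -p*log2(p) = 0.527379
  p = 4/55 = 0.072727: log2(p) = -3.781360, -p*log2(p) = 0.275008
  p = 7/55 = 0.127273: log2(p) = -2.974005, -p*log2(p) = 0.378510
  p = 18/55 = 0.327273: log2(p) = -1.611435, -p*log2(p) = 0.527379
  p = 2/55 = 0.036364: log2(p) = -4.781360, -p*log2(p) = 0.173868
H = 0.348698 + 0.527379 + 0.275008 + 0.378510 + 0.527379 + 0.173868 = 2.230842

H = 2.2308 bits/symbol


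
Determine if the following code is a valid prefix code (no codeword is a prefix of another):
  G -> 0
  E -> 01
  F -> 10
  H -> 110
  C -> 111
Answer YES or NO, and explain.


Checking each pair (does one codeword prefix another?):
  G='0' vs E='01': prefix -- VIOLATION

NO -- this is NOT a valid prefix code. G (0) is a prefix of E (01).


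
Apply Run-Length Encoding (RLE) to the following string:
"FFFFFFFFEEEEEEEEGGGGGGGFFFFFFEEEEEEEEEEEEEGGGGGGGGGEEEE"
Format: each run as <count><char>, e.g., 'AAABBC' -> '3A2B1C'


Scanning runs left to right:
  i=0: run of 'F' x 8 -> '8F'
  i=8: run of 'E' x 8 -> '8E'
  i=16: run of 'G' x 7 -> '7G'
  i=23: run of 'F' x 6 -> '6F'
  i=29: run of 'E' x 13 -> '13E'
  i=42: run of 'G' x 9 -> '9G'
  i=51: run of 'E' x 4 -> '4E'

RLE = 8F8E7G6F13E9G4E


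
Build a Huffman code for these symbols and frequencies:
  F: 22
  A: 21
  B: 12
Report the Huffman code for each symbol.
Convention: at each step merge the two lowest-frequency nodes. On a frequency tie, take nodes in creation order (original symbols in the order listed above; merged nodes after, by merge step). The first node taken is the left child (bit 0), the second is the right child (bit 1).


Huffman tree construction:
Step 1: Merge B(12) + A(21) = 33
Step 2: Merge F(22) + (B+A)(33) = 55
Read each symbol's code off the tree from the root (left child = 0, right child = 1).

Codes:
  F: 0 (length 1)
  A: 11 (length 2)
  B: 10 (length 2)
Average code length: 88/55 = 1.6000 bits/symbol


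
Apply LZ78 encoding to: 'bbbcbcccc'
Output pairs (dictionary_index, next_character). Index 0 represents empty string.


LZ78 encoding steps:
Dictionary: {0: ''}
Step 1: w='' (idx 0), next='b' -> output (0, 'b'), add 'b' as idx 1
Step 2: w='b' (idx 1), next='b' -> output (1, 'b'), add 'bb' as idx 2
Step 3: w='' (idx 0), next='c' -> output (0, 'c'), add 'c' as idx 3
Step 4: w='b' (idx 1), next='c' -> output (1, 'c'), add 'bc' as idx 4
Step 5: w='c' (idx 3), next='c' -> output (3, 'c'), add 'cc' as idx 5
Step 6: w='c' (idx 3), end of input -> output (3, '')


Encoded: [(0, 'b'), (1, 'b'), (0, 'c'), (1, 'c'), (3, 'c'), (3, '')]


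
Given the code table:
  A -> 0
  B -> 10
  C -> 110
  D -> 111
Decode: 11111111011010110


Decoding:
111 -> D
111 -> D
110 -> C
110 -> C
10 -> B
110 -> C


Result: DDCCBC


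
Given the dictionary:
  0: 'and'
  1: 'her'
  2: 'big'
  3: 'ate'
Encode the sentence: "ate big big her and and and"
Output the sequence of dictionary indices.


Look up each word in the dictionary:
  'ate' -> 3
  'big' -> 2
  'big' -> 2
  'her' -> 1
  'and' -> 0
  'and' -> 0
  'and' -> 0

Encoded: [3, 2, 2, 1, 0, 0, 0]


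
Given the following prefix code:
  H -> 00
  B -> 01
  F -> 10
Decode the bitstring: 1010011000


Decoding step by step:
Bits 10 -> F
Bits 10 -> F
Bits 01 -> B
Bits 10 -> F
Bits 00 -> H


Decoded message: FFBFH


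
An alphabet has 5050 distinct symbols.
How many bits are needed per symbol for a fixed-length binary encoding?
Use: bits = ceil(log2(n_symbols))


log2(5050) = 12.3021
Bracket: 2^12 = 4096 < 5050 <= 2^13 = 8192
So ceil(log2(5050)) = 13

bits = ceil(log2(5050)) = ceil(12.3021) = 13 bits


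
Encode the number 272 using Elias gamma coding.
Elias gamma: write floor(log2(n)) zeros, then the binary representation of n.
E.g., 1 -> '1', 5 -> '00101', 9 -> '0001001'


num_bits = floor(log2(272)) + 1 = 9
leading_zeros = num_bits - 1 = 8
binary(272) = 100010000

Elias gamma(272) = '00000000' + '100010000' = 00000000100010000 (17 bits)


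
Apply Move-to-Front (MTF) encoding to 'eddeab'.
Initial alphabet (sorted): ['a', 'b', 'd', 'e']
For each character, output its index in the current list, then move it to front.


MTF encoding:
'e': index 3 in ['a', 'b', 'd', 'e'] -> ['e', 'a', 'b', 'd']
'd': index 3 in ['e', 'a', 'b', 'd'] -> ['d', 'e', 'a', 'b']
'd': index 0 in ['d', 'e', 'a', 'b'] -> ['d', 'e', 'a', 'b']
'e': index 1 in ['d', 'e', 'a', 'b'] -> ['e', 'd', 'a', 'b']
'a': index 2 in ['e', 'd', 'a', 'b'] -> ['a', 'e', 'd', 'b']
'b': index 3 in ['a', 'e', 'd', 'b'] -> ['b', 'a', 'e', 'd']


Output: [3, 3, 0, 1, 2, 3]


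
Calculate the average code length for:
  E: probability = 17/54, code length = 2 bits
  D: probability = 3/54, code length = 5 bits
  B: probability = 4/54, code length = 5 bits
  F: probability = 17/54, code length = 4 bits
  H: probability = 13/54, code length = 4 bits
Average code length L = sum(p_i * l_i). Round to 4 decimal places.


Weighted contributions p_i * l_i:
  E: (17/54) * 2 = 34/54
  D: (3/54) * 5 = 15/54
  B: (4/54) * 5 = 20/54
  F: (17/54) * 4 = 68/54
  H: (13/54) * 4 = 52/54
Sum = (34 + 15 + 20 + 68 + 52)/54 = 189/54

L = 189/54 = 3.5000 bits/symbol


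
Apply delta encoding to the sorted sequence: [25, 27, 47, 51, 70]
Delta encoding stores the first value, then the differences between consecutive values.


First value: 25
Deltas:
  27 - 25 = 2
  47 - 27 = 20
  51 - 47 = 4
  70 - 51 = 19


Delta encoded: [25, 2, 20, 4, 19]


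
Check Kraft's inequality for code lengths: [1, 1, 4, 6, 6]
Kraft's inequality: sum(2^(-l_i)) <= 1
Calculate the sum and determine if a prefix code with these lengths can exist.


Sum = 2^(-1) + 2^(-1) + 2^(-4) + 2^(-6) + 2^(-6)
    = 0.5 + 0.5 + 0.0625 + 0.015625 + 0.015625
    = 70/64 = 1.09375
Since 1.09375 > 1, Kraft's inequality is NOT satisfied.
A prefix code with these lengths CANNOT exist.

Kraft sum = 1.09375. Not satisfied.


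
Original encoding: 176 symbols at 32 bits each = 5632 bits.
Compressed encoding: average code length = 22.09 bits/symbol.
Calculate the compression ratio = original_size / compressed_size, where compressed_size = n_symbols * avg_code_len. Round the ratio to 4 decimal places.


original_size = n_symbols * orig_bits = 176 * 32 = 5632 bits
compressed_size = n_symbols * avg_code_len = 176 * 22.09 = 3887.84 bits
ratio = original_size / compressed_size = 5632 / 3887.84 = 1.4486

Compression ratio = 1.4486


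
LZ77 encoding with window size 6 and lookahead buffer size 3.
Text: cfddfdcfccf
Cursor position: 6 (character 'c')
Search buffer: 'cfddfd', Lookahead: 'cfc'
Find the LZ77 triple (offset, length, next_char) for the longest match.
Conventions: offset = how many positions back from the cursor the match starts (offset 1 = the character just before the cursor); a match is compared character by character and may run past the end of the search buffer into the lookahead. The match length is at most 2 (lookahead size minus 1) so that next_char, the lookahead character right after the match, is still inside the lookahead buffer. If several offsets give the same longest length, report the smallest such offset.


Try each offset into the search buffer:
  offset=1 (pos 5, char 'd'): match length 0
  offset=2 (pos 4, char 'f'): match length 0
  offset=3 (pos 3, char 'd'): match length 0
  offset=4 (pos 2, char 'd'): match length 0
  offset=5 (pos 1, char 'f'): match length 0
  offset=6 (pos 0, char 'c'): match length 2
Longest match has length 2 at offset 6.
next_char = character at position 6 + 2 = 8 -> 'c'

Best match: offset=6, length=2 (matching 'cf' starting at position 0)
LZ77 triple: (6, 2, 'c')


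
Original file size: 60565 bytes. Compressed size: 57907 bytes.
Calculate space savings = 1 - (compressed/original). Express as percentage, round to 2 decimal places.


ratio = compressed/original = 57907/60565 = 0.956113
savings = 1 - ratio = 1 - 0.956113 = 0.043887
as a percentage: 0.043887 * 100 = 4.39%

Space savings = 1 - 57907/60565 = 4.39%


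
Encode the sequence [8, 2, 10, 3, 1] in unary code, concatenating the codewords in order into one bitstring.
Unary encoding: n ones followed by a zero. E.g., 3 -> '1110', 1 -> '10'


Encode each number as n ones followed by a terminating 0:
  8 -> 111111110 (9 bits)
  2 -> 110 (3 bits)
  10 -> 11111111110 (11 bits)
  3 -> 1110 (4 bits)
  1 -> 10 (2 bits)
Total length = 9 + 3 + 11 + 4 + 2 = 29 bits.

Unary([8, 2, 10, 3, 1]) = 11111111011011111111110111010 (29 bits)


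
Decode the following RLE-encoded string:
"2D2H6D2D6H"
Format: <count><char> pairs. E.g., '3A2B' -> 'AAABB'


Expanding each <count><char> pair:
  2D -> 'DD'
  2H -> 'HH'
  6D -> 'DDDDDD'
  2D -> 'DD'
  6H -> 'HHHHHH'

Decoded = DDHHDDDDDDDDHHHHHH


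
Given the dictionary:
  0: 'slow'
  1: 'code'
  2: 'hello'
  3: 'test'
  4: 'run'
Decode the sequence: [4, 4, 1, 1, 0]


Look up each index in the dictionary:
  4 -> 'run'
  4 -> 'run'
  1 -> 'code'
  1 -> 'code'
  0 -> 'slow'

Decoded: "run run code code slow"


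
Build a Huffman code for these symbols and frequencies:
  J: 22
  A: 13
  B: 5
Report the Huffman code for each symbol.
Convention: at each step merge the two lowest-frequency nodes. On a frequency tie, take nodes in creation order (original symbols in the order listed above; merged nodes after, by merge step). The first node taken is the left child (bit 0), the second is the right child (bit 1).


Huffman tree construction:
Step 1: Merge B(5) + A(13) = 18
Step 2: Merge (B+A)(18) + J(22) = 40
Read each symbol's code off the tree from the root (left child = 0, right child = 1).

Codes:
  J: 1 (length 1)
  A: 01 (length 2)
  B: 00 (length 2)
Average code length: 58/40 = 1.4500 bits/symbol


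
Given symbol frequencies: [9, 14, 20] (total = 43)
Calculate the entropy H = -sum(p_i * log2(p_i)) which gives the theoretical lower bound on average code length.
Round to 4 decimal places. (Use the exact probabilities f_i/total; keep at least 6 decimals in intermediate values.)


Per-symbol terms -p_i * log2(p_i) with p_i = f_i/43:
  p = 9/43 = 0.209302: log2(p) = -2.256340, -p*log2(p) = 0.472257
  p = 14/43 = 0.325581: log2(p) = -1.618910, -p*log2(p) = 0.527087
  p = 20/43 = 0.465116: log2(p) = -1.104337, -p*log2(p) = 0.513645
H = 0.472257 + 0.527087 + 0.513645 = 1.512989

H = 1.513 bits/symbol


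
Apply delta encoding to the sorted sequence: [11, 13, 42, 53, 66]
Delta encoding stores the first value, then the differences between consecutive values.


First value: 11
Deltas:
  13 - 11 = 2
  42 - 13 = 29
  53 - 42 = 11
  66 - 53 = 13


Delta encoded: [11, 2, 29, 11, 13]


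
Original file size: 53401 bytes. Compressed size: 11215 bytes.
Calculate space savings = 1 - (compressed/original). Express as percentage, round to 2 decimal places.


ratio = compressed/original = 11215/53401 = 0.210015
savings = 1 - ratio = 1 - 0.210015 = 0.789985
as a percentage: 0.789985 * 100 = 79.0%

Space savings = 1 - 11215/53401 = 79.0%


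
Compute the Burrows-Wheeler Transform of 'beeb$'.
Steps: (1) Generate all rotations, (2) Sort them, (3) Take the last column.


Rotations (sorted):
  0: $beeb -> last char: b
  1: b$bee -> last char: e
  2: beeb$ -> last char: $
  3: eb$be -> last char: e
  4: eeb$b -> last char: b


BWT = be$eb


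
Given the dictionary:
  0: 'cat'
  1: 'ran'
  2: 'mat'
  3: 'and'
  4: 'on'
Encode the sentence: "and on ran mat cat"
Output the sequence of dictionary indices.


Look up each word in the dictionary:
  'and' -> 3
  'on' -> 4
  'ran' -> 1
  'mat' -> 2
  'cat' -> 0

Encoded: [3, 4, 1, 2, 0]


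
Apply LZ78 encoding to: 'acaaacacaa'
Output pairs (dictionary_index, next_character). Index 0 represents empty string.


LZ78 encoding steps:
Dictionary: {0: ''}
Step 1: w='' (idx 0), next='a' -> output (0, 'a'), add 'a' as idx 1
Step 2: w='' (idx 0), next='c' -> output (0, 'c'), add 'c' as idx 2
Step 3: w='a' (idx 1), next='a' -> output (1, 'a'), add 'aa' as idx 3
Step 4: w='a' (idx 1), next='c' -> output (1, 'c'), add 'ac' as idx 4
Step 5: w='ac' (idx 4), next='a' -> output (4, 'a'), add 'aca' as idx 5
Step 6: w='a' (idx 1), end of input -> output (1, '')


Encoded: [(0, 'a'), (0, 'c'), (1, 'a'), (1, 'c'), (4, 'a'), (1, '')]


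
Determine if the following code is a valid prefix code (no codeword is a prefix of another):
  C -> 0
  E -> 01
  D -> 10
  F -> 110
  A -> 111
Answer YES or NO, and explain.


Checking each pair (does one codeword prefix another?):
  C='0' vs E='01': prefix -- VIOLATION

NO -- this is NOT a valid prefix code. C (0) is a prefix of E (01).


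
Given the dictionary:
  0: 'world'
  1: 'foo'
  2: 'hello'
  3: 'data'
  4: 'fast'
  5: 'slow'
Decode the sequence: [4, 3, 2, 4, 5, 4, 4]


Look up each index in the dictionary:
  4 -> 'fast'
  3 -> 'data'
  2 -> 'hello'
  4 -> 'fast'
  5 -> 'slow'
  4 -> 'fast'
  4 -> 'fast'

Decoded: "fast data hello fast slow fast fast"


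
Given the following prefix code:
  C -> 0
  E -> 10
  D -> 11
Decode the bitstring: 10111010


Decoding step by step:
Bits 10 -> E
Bits 11 -> D
Bits 10 -> E
Bits 10 -> E


Decoded message: EDEE


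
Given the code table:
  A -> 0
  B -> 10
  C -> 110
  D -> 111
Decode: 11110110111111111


Decoding:
111 -> D
10 -> B
110 -> C
111 -> D
111 -> D
111 -> D


Result: DBCDDD


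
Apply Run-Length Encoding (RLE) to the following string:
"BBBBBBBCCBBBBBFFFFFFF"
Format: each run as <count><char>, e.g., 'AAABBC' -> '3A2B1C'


Scanning runs left to right:
  i=0: run of 'B' x 7 -> '7B'
  i=7: run of 'C' x 2 -> '2C'
  i=9: run of 'B' x 5 -> '5B'
  i=14: run of 'F' x 7 -> '7F'

RLE = 7B2C5B7F


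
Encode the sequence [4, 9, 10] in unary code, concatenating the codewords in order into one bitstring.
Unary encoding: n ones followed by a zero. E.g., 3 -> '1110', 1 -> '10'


Encode each number as n ones followed by a terminating 0:
  4 -> 11110 (5 bits)
  9 -> 1111111110 (10 bits)
  10 -> 11111111110 (11 bits)
Total length = 5 + 10 + 11 = 26 bits.

Unary([4, 9, 10]) = 11110111111111011111111110 (26 bits)


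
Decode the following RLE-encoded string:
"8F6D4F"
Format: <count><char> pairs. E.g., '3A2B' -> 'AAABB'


Expanding each <count><char> pair:
  8F -> 'FFFFFFFF'
  6D -> 'DDDDDD'
  4F -> 'FFFF'

Decoded = FFFFFFFFDDDDDDFFFF


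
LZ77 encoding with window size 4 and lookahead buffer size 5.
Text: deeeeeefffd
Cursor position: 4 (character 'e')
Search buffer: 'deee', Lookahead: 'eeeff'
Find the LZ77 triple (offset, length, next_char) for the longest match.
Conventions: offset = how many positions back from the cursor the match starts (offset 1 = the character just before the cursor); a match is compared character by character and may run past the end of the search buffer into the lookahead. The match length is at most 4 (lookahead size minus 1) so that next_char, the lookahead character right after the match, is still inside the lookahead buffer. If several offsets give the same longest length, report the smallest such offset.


Try each offset into the search buffer:
  offset=1 (pos 3, char 'e'): match length 3
  offset=2 (pos 2, char 'e'): match length 3
  offset=3 (pos 1, char 'e'): match length 3
  offset=4 (pos 0, char 'd'): match length 0
Longest match has length 3, found at offsets 1, 2, 3; take the smallest, offset 1.
next_char = character at position 4 + 3 = 7 -> 'f'

Best match: offset=1, length=3 (matching 'eee' starting at position 3)
LZ77 triple: (1, 3, 'f')


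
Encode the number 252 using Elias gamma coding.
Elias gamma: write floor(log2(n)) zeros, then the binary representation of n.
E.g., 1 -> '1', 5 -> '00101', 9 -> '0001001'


num_bits = floor(log2(252)) + 1 = 8
leading_zeros = num_bits - 1 = 7
binary(252) = 11111100

Elias gamma(252) = '0000000' + '11111100' = 000000011111100 (15 bits)


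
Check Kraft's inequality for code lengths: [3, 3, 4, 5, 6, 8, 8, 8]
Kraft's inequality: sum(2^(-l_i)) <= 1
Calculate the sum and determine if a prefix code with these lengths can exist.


Sum = 2^(-3) + 2^(-3) + 2^(-4) + 2^(-5) + 2^(-6) + 2^(-8) + 2^(-8) + 2^(-8)
    = 0.125 + 0.125 + 0.0625 + 0.03125 + 0.015625 + 0.00390625 + 0.00390625 + 0.00390625
    = 95/256 = 0.37109375
Since 0.37109375 <= 1, Kraft's inequality IS satisfied.
A prefix code with these lengths CAN exist.

Kraft sum = 0.37109375. Satisfied.


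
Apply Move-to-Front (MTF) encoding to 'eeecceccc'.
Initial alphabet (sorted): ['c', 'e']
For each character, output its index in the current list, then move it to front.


MTF encoding:
'e': index 1 in ['c', 'e'] -> ['e', 'c']
'e': index 0 in ['e', 'c'] -> ['e', 'c']
'e': index 0 in ['e', 'c'] -> ['e', 'c']
'c': index 1 in ['e', 'c'] -> ['c', 'e']
'c': index 0 in ['c', 'e'] -> ['c', 'e']
'e': index 1 in ['c', 'e'] -> ['e', 'c']
'c': index 1 in ['e', 'c'] -> ['c', 'e']
'c': index 0 in ['c', 'e'] -> ['c', 'e']
'c': index 0 in ['c', 'e'] -> ['c', 'e']


Output: [1, 0, 0, 1, 0, 1, 1, 0, 0]


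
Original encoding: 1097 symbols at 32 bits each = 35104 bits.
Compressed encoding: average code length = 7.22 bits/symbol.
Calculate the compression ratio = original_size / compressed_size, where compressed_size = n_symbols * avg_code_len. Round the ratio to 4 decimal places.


original_size = n_symbols * orig_bits = 1097 * 32 = 35104 bits
compressed_size = n_symbols * avg_code_len = 1097 * 7.22 = 7920.34 bits
ratio = original_size / compressed_size = 35104 / 7920.34 = 4.4321

Compression ratio = 4.4321


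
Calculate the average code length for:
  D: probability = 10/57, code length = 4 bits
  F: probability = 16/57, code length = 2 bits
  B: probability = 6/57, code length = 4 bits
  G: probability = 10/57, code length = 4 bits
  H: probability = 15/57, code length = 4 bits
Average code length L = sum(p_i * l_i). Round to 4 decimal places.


Weighted contributions p_i * l_i:
  D: (10/57) * 4 = 40/57
  F: (16/57) * 2 = 32/57
  B: (6/57) * 4 = 24/57
  G: (10/57) * 4 = 40/57
  H: (15/57) * 4 = 60/57
Sum = (40 + 32 + 24 + 40 + 60)/57 = 196/57

L = 196/57 = 3.4386 bits/symbol


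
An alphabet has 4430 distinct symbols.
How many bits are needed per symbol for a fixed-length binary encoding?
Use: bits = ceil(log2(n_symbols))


log2(4430) = 12.1131
Bracket: 2^12 = 4096 < 4430 <= 2^13 = 8192
So ceil(log2(4430)) = 13

bits = ceil(log2(4430)) = ceil(12.1131) = 13 bits


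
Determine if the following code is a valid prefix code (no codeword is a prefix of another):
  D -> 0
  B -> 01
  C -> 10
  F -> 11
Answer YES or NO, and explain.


Checking each pair (does one codeword prefix another?):
  D='0' vs B='01': prefix -- VIOLATION

NO -- this is NOT a valid prefix code. D (0) is a prefix of B (01).


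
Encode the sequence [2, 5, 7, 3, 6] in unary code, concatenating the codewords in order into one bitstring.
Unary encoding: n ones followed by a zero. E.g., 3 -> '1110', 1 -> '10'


Encode each number as n ones followed by a terminating 0:
  2 -> 110 (3 bits)
  5 -> 111110 (6 bits)
  7 -> 11111110 (8 bits)
  3 -> 1110 (4 bits)
  6 -> 1111110 (7 bits)
Total length = 3 + 6 + 8 + 4 + 7 = 28 bits.

Unary([2, 5, 7, 3, 6]) = 1101111101111111011101111110 (28 bits)


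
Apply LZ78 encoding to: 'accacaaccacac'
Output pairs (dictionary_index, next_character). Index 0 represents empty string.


LZ78 encoding steps:
Dictionary: {0: ''}
Step 1: w='' (idx 0), next='a' -> output (0, 'a'), add 'a' as idx 1
Step 2: w='' (idx 0), next='c' -> output (0, 'c'), add 'c' as idx 2
Step 3: w='c' (idx 2), next='a' -> output (2, 'a'), add 'ca' as idx 3
Step 4: w='ca' (idx 3), next='a' -> output (3, 'a'), add 'caa' as idx 4
Step 5: w='c' (idx 2), next='c' -> output (2, 'c'), add 'cc' as idx 5
Step 6: w='a' (idx 1), next='c' -> output (1, 'c'), add 'ac' as idx 6
Step 7: w='ac' (idx 6), end of input -> output (6, '')


Encoded: [(0, 'a'), (0, 'c'), (2, 'a'), (3, 'a'), (2, 'c'), (1, 'c'), (6, '')]


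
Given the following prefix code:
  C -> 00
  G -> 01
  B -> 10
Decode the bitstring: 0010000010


Decoding step by step:
Bits 00 -> C
Bits 10 -> B
Bits 00 -> C
Bits 00 -> C
Bits 10 -> B


Decoded message: CBCCB


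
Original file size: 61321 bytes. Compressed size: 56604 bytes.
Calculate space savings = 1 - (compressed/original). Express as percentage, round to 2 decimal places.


ratio = compressed/original = 56604/61321 = 0.923077
savings = 1 - ratio = 1 - 0.923077 = 0.076923
as a percentage: 0.076923 * 100 = 7.69%

Space savings = 1 - 56604/61321 = 7.69%


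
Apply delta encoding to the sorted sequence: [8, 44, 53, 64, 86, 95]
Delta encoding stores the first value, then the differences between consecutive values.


First value: 8
Deltas:
  44 - 8 = 36
  53 - 44 = 9
  64 - 53 = 11
  86 - 64 = 22
  95 - 86 = 9


Delta encoded: [8, 36, 9, 11, 22, 9]


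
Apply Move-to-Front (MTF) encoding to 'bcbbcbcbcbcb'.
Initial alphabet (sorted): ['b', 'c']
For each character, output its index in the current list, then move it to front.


MTF encoding:
'b': index 0 in ['b', 'c'] -> ['b', 'c']
'c': index 1 in ['b', 'c'] -> ['c', 'b']
'b': index 1 in ['c', 'b'] -> ['b', 'c']
'b': index 0 in ['b', 'c'] -> ['b', 'c']
'c': index 1 in ['b', 'c'] -> ['c', 'b']
'b': index 1 in ['c', 'b'] -> ['b', 'c']
'c': index 1 in ['b', 'c'] -> ['c', 'b']
'b': index 1 in ['c', 'b'] -> ['b', 'c']
'c': index 1 in ['b', 'c'] -> ['c', 'b']
'b': index 1 in ['c', 'b'] -> ['b', 'c']
'c': index 1 in ['b', 'c'] -> ['c', 'b']
'b': index 1 in ['c', 'b'] -> ['b', 'c']


Output: [0, 1, 1, 0, 1, 1, 1, 1, 1, 1, 1, 1]


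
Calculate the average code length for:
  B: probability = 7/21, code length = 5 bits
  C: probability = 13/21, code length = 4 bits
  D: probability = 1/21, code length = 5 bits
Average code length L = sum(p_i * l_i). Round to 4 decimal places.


Weighted contributions p_i * l_i:
  B: (7/21) * 5 = 35/21
  C: (13/21) * 4 = 52/21
  D: (1/21) * 5 = 5/21
Sum = (35 + 52 + 5)/21 = 92/21

L = 92/21 = 4.3810 bits/symbol


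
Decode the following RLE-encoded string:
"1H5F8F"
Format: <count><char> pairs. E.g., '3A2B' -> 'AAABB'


Expanding each <count><char> pair:
  1H -> 'H'
  5F -> 'FFFFF'
  8F -> 'FFFFFFFF'

Decoded = HFFFFFFFFFFFFF


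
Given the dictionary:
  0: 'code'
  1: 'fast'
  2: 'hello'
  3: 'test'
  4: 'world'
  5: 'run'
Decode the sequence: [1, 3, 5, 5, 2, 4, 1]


Look up each index in the dictionary:
  1 -> 'fast'
  3 -> 'test'
  5 -> 'run'
  5 -> 'run'
  2 -> 'hello'
  4 -> 'world'
  1 -> 'fast'

Decoded: "fast test run run hello world fast"


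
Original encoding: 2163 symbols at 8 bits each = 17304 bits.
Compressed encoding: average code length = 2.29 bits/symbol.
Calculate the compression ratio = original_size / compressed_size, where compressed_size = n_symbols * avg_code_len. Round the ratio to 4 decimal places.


original_size = n_symbols * orig_bits = 2163 * 8 = 17304 bits
compressed_size = n_symbols * avg_code_len = 2163 * 2.29 = 4953.27 bits
ratio = original_size / compressed_size = 17304 / 4953.27 = 3.4934

Compression ratio = 3.4934


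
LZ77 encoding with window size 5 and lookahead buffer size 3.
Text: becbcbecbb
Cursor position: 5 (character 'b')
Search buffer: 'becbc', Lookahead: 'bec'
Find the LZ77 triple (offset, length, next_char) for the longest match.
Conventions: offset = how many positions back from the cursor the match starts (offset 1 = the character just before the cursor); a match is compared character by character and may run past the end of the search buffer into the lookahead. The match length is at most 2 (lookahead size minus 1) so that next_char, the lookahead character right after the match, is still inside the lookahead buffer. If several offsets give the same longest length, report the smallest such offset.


Try each offset into the search buffer:
  offset=1 (pos 4, char 'c'): match length 0
  offset=2 (pos 3, char 'b'): match length 1
  offset=3 (pos 2, char 'c'): match length 0
  offset=4 (pos 1, char 'e'): match length 0
  offset=5 (pos 0, char 'b'): match length 2
Longest match has length 2 at offset 5.
next_char = character at position 5 + 2 = 7 -> 'c'

Best match: offset=5, length=2 (matching 'be' starting at position 0)
LZ77 triple: (5, 2, 'c')


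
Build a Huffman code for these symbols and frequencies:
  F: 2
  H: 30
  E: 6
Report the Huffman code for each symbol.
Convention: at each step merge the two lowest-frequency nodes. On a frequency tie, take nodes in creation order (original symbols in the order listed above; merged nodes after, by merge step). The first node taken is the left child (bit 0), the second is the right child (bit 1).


Huffman tree construction:
Step 1: Merge F(2) + E(6) = 8
Step 2: Merge (F+E)(8) + H(30) = 38
Read each symbol's code off the tree from the root (left child = 0, right child = 1).

Codes:
  F: 00 (length 2)
  H: 1 (length 1)
  E: 01 (length 2)
Average code length: 46/38 = 1.2105 bits/symbol


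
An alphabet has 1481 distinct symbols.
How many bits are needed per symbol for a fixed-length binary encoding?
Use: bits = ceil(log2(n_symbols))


log2(1481) = 10.5324
Bracket: 2^10 = 1024 < 1481 <= 2^11 = 2048
So ceil(log2(1481)) = 11

bits = ceil(log2(1481)) = ceil(10.5324) = 11 bits


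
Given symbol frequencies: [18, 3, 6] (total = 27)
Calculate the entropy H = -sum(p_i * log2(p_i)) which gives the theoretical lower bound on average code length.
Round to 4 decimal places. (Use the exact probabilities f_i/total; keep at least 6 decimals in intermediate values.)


Per-symbol terms -p_i * log2(p_i) with p_i = f_i/27:
  p = 18/27 = 0.666667: log2(p) = -0.584963, -p*log2(p) = 0.389975
  p = 3/27 = 0.111111: log2(p) = -3.169925, -p*log2(p) = 0.352214
  p = 6/27 = 0.222222: log2(p) = -2.169925, -p*log2(p) = 0.482206
H = 0.389975 + 0.352214 + 0.482206 = 1.224395

H = 1.2244 bits/symbol


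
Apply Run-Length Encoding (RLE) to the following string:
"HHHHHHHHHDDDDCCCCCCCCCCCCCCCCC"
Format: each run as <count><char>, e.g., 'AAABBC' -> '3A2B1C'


Scanning runs left to right:
  i=0: run of 'H' x 9 -> '9H'
  i=9: run of 'D' x 4 -> '4D'
  i=13: run of 'C' x 17 -> '17C'

RLE = 9H4D17C


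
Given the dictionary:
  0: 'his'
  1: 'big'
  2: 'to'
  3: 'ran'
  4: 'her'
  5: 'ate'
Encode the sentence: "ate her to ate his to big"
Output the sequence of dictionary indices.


Look up each word in the dictionary:
  'ate' -> 5
  'her' -> 4
  'to' -> 2
  'ate' -> 5
  'his' -> 0
  'to' -> 2
  'big' -> 1

Encoded: [5, 4, 2, 5, 0, 2, 1]


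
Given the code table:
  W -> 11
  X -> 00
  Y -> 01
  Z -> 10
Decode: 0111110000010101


Decoding:
01 -> Y
11 -> W
11 -> W
00 -> X
00 -> X
01 -> Y
01 -> Y
01 -> Y


Result: YWWXXYYY


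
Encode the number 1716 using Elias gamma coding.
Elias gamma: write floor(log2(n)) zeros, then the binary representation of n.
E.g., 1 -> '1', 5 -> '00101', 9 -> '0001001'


num_bits = floor(log2(1716)) + 1 = 11
leading_zeros = num_bits - 1 = 10
binary(1716) = 11010110100

Elias gamma(1716) = '0000000000' + '11010110100' = 000000000011010110100 (21 bits)


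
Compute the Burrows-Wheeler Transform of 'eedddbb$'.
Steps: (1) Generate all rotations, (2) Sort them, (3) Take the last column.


Rotations (sorted):
  0: $eedddbb -> last char: b
  1: b$eedddb -> last char: b
  2: bb$eeddd -> last char: d
  3: dbb$eedd -> last char: d
  4: ddbb$eed -> last char: d
  5: dddbb$ee -> last char: e
  6: edddbb$e -> last char: e
  7: eedddbb$ -> last char: $


BWT = bbdddee$


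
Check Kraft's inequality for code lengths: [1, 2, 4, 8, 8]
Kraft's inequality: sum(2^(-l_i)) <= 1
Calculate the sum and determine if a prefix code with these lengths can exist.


Sum = 2^(-1) + 2^(-2) + 2^(-4) + 2^(-8) + 2^(-8)
    = 0.5 + 0.25 + 0.0625 + 0.00390625 + 0.00390625
    = 210/256 = 0.8203125
Since 0.8203125 <= 1, Kraft's inequality IS satisfied.
A prefix code with these lengths CAN exist.

Kraft sum = 0.8203125. Satisfied.


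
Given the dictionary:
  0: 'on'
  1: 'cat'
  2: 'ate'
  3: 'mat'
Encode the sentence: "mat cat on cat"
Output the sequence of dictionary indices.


Look up each word in the dictionary:
  'mat' -> 3
  'cat' -> 1
  'on' -> 0
  'cat' -> 1

Encoded: [3, 1, 0, 1]


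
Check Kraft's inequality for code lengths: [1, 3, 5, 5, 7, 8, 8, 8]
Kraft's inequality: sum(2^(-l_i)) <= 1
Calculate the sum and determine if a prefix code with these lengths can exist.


Sum = 2^(-1) + 2^(-3) + 2^(-5) + 2^(-5) + 2^(-7) + 2^(-8) + 2^(-8) + 2^(-8)
    = 0.5 + 0.125 + 0.03125 + 0.03125 + 0.0078125 + 0.00390625 + 0.00390625 + 0.00390625
    = 181/256 = 0.70703125
Since 0.70703125 <= 1, Kraft's inequality IS satisfied.
A prefix code with these lengths CAN exist.

Kraft sum = 0.70703125. Satisfied.


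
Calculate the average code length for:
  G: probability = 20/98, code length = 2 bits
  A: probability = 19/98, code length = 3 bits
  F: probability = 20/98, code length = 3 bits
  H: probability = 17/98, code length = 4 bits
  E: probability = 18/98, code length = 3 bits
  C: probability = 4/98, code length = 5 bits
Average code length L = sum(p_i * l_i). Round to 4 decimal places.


Weighted contributions p_i * l_i:
  G: (20/98) * 2 = 40/98
  A: (19/98) * 3 = 57/98
  F: (20/98) * 3 = 60/98
  H: (17/98) * 4 = 68/98
  E: (18/98) * 3 = 54/98
  C: (4/98) * 5 = 20/98
Sum = (40 + 57 + 60 + 68 + 54 + 20)/98 = 299/98

L = 299/98 = 3.0510 bits/symbol


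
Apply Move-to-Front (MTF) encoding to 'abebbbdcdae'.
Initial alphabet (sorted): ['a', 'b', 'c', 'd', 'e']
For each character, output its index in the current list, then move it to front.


MTF encoding:
'a': index 0 in ['a', 'b', 'c', 'd', 'e'] -> ['a', 'b', 'c', 'd', 'e']
'b': index 1 in ['a', 'b', 'c', 'd', 'e'] -> ['b', 'a', 'c', 'd', 'e']
'e': index 4 in ['b', 'a', 'c', 'd', 'e'] -> ['e', 'b', 'a', 'c', 'd']
'b': index 1 in ['e', 'b', 'a', 'c', 'd'] -> ['b', 'e', 'a', 'c', 'd']
'b': index 0 in ['b', 'e', 'a', 'c', 'd'] -> ['b', 'e', 'a', 'c', 'd']
'b': index 0 in ['b', 'e', 'a', 'c', 'd'] -> ['b', 'e', 'a', 'c', 'd']
'd': index 4 in ['b', 'e', 'a', 'c', 'd'] -> ['d', 'b', 'e', 'a', 'c']
'c': index 4 in ['d', 'b', 'e', 'a', 'c'] -> ['c', 'd', 'b', 'e', 'a']
'd': index 1 in ['c', 'd', 'b', 'e', 'a'] -> ['d', 'c', 'b', 'e', 'a']
'a': index 4 in ['d', 'c', 'b', 'e', 'a'] -> ['a', 'd', 'c', 'b', 'e']
'e': index 4 in ['a', 'd', 'c', 'b', 'e'] -> ['e', 'a', 'd', 'c', 'b']


Output: [0, 1, 4, 1, 0, 0, 4, 4, 1, 4, 4]


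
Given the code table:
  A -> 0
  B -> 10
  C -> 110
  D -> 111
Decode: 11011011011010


Decoding:
110 -> C
110 -> C
110 -> C
110 -> C
10 -> B


Result: CCCCB


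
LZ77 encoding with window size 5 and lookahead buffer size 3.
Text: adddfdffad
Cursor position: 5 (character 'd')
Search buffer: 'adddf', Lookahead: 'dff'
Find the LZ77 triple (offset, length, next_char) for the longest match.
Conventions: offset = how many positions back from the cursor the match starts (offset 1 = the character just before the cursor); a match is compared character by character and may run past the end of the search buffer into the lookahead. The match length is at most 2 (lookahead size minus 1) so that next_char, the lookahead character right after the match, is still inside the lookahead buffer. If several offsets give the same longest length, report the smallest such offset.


Try each offset into the search buffer:
  offset=1 (pos 4, char 'f'): match length 0
  offset=2 (pos 3, char 'd'): match length 2
  offset=3 (pos 2, char 'd'): match length 1
  offset=4 (pos 1, char 'd'): match length 1
  offset=5 (pos 0, char 'a'): match length 0
Longest match has length 2 at offset 2.
next_char = character at position 5 + 2 = 7 -> 'f'

Best match: offset=2, length=2 (matching 'df' starting at position 3)
LZ77 triple: (2, 2, 'f')


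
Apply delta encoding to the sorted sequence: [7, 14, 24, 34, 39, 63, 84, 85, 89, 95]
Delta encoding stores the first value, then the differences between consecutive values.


First value: 7
Deltas:
  14 - 7 = 7
  24 - 14 = 10
  34 - 24 = 10
  39 - 34 = 5
  63 - 39 = 24
  84 - 63 = 21
  85 - 84 = 1
  89 - 85 = 4
  95 - 89 = 6


Delta encoded: [7, 7, 10, 10, 5, 24, 21, 1, 4, 6]


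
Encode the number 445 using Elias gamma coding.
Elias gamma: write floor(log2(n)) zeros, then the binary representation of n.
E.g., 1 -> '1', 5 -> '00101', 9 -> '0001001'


num_bits = floor(log2(445)) + 1 = 9
leading_zeros = num_bits - 1 = 8
binary(445) = 110111101

Elias gamma(445) = '00000000' + '110111101' = 00000000110111101 (17 bits)


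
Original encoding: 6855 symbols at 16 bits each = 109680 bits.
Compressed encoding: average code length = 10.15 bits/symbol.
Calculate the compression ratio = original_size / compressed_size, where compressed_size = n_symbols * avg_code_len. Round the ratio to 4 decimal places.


original_size = n_symbols * orig_bits = 6855 * 16 = 109680 bits
compressed_size = n_symbols * avg_code_len = 6855 * 10.15 = 69578.25 bits
ratio = original_size / compressed_size = 109680 / 69578.25 = 1.5764

Compression ratio = 1.5764


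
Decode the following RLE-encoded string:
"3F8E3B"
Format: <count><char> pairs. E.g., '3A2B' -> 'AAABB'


Expanding each <count><char> pair:
  3F -> 'FFF'
  8E -> 'EEEEEEEE'
  3B -> 'BBB'

Decoded = FFFEEEEEEEEBBB


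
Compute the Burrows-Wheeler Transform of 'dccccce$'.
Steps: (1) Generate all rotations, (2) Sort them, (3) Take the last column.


Rotations (sorted):
  0: $dccccce -> last char: e
  1: ccccce$d -> last char: d
  2: cccce$dc -> last char: c
  3: ccce$dcc -> last char: c
  4: cce$dccc -> last char: c
  5: ce$dcccc -> last char: c
  6: dccccce$ -> last char: $
  7: e$dccccc -> last char: c


BWT = edcccc$c


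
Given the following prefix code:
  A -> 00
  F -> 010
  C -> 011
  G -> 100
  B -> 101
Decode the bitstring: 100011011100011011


Decoding step by step:
Bits 100 -> G
Bits 011 -> C
Bits 011 -> C
Bits 100 -> G
Bits 011 -> C
Bits 011 -> C


Decoded message: GCCGCC


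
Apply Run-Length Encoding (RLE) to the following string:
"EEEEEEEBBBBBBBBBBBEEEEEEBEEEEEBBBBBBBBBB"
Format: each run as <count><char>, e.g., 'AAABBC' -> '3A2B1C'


Scanning runs left to right:
  i=0: run of 'E' x 7 -> '7E'
  i=7: run of 'B' x 11 -> '11B'
  i=18: run of 'E' x 6 -> '6E'
  i=24: run of 'B' x 1 -> '1B'
  i=25: run of 'E' x 5 -> '5E'
  i=30: run of 'B' x 10 -> '10B'

RLE = 7E11B6E1B5E10B


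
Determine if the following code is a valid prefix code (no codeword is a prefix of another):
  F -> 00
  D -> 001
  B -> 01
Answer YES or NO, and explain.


Checking each pair (does one codeword prefix another?):
  F='00' vs D='001': prefix -- VIOLATION

NO -- this is NOT a valid prefix code. F (00) is a prefix of D (001).


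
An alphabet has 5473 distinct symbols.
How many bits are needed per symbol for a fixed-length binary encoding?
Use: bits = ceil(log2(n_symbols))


log2(5473) = 12.4181
Bracket: 2^12 = 4096 < 5473 <= 2^13 = 8192
So ceil(log2(5473)) = 13

bits = ceil(log2(5473)) = ceil(12.4181) = 13 bits


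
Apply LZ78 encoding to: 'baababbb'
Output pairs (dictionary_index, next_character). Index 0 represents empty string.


LZ78 encoding steps:
Dictionary: {0: ''}
Step 1: w='' (idx 0), next='b' -> output (0, 'b'), add 'b' as idx 1
Step 2: w='' (idx 0), next='a' -> output (0, 'a'), add 'a' as idx 2
Step 3: w='a' (idx 2), next='b' -> output (2, 'b'), add 'ab' as idx 3
Step 4: w='ab' (idx 3), next='b' -> output (3, 'b'), add 'abb' as idx 4
Step 5: w='b' (idx 1), end of input -> output (1, '')


Encoded: [(0, 'b'), (0, 'a'), (2, 'b'), (3, 'b'), (1, '')]


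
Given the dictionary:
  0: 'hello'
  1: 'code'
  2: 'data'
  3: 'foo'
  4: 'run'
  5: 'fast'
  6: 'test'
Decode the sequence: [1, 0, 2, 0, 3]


Look up each index in the dictionary:
  1 -> 'code'
  0 -> 'hello'
  2 -> 'data'
  0 -> 'hello'
  3 -> 'foo'

Decoded: "code hello data hello foo"


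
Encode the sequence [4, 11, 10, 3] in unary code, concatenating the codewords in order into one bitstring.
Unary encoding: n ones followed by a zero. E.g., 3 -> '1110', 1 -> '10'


Encode each number as n ones followed by a terminating 0:
  4 -> 11110 (5 bits)
  11 -> 111111111110 (12 bits)
  10 -> 11111111110 (11 bits)
  3 -> 1110 (4 bits)
Total length = 5 + 12 + 11 + 4 = 32 bits.

Unary([4, 11, 10, 3]) = 11110111111111110111111111101110 (32 bits)


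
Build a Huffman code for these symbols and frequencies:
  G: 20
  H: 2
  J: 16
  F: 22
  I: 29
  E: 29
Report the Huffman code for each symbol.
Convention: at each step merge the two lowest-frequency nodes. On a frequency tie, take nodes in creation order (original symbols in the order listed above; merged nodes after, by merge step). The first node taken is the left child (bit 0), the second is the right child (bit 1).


Huffman tree construction:
Step 1: Merge H(2) + J(16) = 18
Step 2: Merge (H+J)(18) + G(20) = 38
Step 3: Merge F(22) + I(29) = 51
Step 4: Merge E(29) + ((H+J)+G)(38) = 67
Step 5: Merge (F+I)(51) + (E+((H+J)+G))(67) = 118
Read each symbol's code off the tree from the root (left child = 0, right child = 1).

Codes:
  G: 111 (length 3)
  H: 1100 (length 4)
  J: 1101 (length 4)
  F: 00 (length 2)
  I: 01 (length 2)
  E: 10 (length 2)
Average code length: 292/118 = 2.4746 bits/symbol


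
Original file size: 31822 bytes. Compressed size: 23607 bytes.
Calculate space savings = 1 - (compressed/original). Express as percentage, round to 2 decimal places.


ratio = compressed/original = 23607/31822 = 0.741845
savings = 1 - ratio = 1 - 0.741845 = 0.258155
as a percentage: 0.258155 * 100 = 25.82%

Space savings = 1 - 23607/31822 = 25.82%


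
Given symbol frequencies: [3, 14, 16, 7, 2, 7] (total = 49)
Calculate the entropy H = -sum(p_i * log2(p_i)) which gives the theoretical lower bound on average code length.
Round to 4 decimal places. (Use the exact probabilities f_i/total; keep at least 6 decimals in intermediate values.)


Per-symbol terms -p_i * log2(p_i) with p_i = f_i/49:
  p = 3/49 = 0.061224: log2(p) = -4.029747, -p*log2(p) = 0.246719
  p = 14/49 = 0.285714: log2(p) = -1.807355, -p*log2(p) = 0.516387
  p = 16/49 = 0.326531: log2(p) = -1.614710, -p*log2(p) = 0.527252
  p = 7/49 = 0.142857: log2(p) = -2.807355, -p*log2(p) = 0.401051
  p = 2/49 = 0.040816: log2(p) = -4.614710, -p*log2(p) = 0.188356
  p = 7/49 = 0.142857: log2(p) = -2.807355, -p*log2(p) = 0.401051
H = 0.246719 + 0.516387 + 0.527252 + 0.401051 + 0.188356 + 0.401051 = 2.280816

H = 2.2808 bits/symbol


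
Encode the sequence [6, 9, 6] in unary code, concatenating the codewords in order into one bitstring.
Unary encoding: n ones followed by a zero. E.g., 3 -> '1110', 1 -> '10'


Encode each number as n ones followed by a terminating 0:
  6 -> 1111110 (7 bits)
  9 -> 1111111110 (10 bits)
  6 -> 1111110 (7 bits)
Total length = 7 + 10 + 7 = 24 bits.

Unary([6, 9, 6]) = 111111011111111101111110 (24 bits)


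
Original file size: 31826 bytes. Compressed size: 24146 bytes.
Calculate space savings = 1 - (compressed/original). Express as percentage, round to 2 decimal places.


ratio = compressed/original = 24146/31826 = 0.758688
savings = 1 - ratio = 1 - 0.758688 = 0.241312
as a percentage: 0.241312 * 100 = 24.13%

Space savings = 1 - 24146/31826 = 24.13%


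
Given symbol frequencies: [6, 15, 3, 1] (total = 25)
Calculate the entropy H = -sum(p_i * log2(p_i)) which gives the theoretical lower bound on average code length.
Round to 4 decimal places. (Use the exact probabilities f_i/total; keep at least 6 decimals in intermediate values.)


Per-symbol terms -p_i * log2(p_i) with p_i = f_i/25:
  p = 6/25 = 0.240000: log2(p) = -2.058894, -p*log2(p) = 0.494134
  p = 15/25 = 0.600000: log2(p) = -0.736966, -p*log2(p) = 0.442179
  p = 3/25 = 0.120000: log2(p) = -3.058894, -p*log2(p) = 0.367067
  p = 1/25 = 0.040000: log2(p) = -4.643856, -p*log2(p) = 0.185754
H = 0.494134 + 0.442179 + 0.367067 + 0.185754 = 1.489134

H = 1.4891 bits/symbol
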